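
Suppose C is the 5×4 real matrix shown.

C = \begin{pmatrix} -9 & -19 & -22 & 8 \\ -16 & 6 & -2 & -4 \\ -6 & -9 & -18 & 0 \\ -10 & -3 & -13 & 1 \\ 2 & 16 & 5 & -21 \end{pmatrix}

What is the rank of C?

Row reduce to echelon form.
R2 ← R2 − (16/9)·R1: [0, 358/9, 334/9, -164/9]
R3 ← R3 − (2/3)·R1: [0, 11/3, -10/3, -16/3]
R4 ← R4 − (10/9)·R1: [0, 163/9, 103/9, -71/9]
R5 ← R5 + (2/9)·R1: [0, 106/9, 1/9, -173/9]
R3 ← R3 − (33/358)·R2: [0, 0, -1209/179, -654/179]
R4 ← R4 − (163/358)·R2: [0, 0, -976/179, 73/179]
R5 ← R5 − (53/179)·R2: [0, 0, -1947/179, -2475/179]
R4 ← R4 − (976/1209)·R3: [0, 0, 0, 1353/403]
R5 ← R5 − (649/403)·R3: [0, 0, 0, -3201/403]
R5 ← R5 + (97/41)·R4: [0, 0, 0, 0]
Echelon form has 4 nonzero rows, so rank(C) = 4.

4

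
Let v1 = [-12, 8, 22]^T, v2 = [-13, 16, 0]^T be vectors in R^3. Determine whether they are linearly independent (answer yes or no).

yes

Form the matrix with these vectors as rows and row reduce.
R2 ← R2 − (13/12)·R1: [0, 22/3, -143/6]
2 nonzero rows, so the 2 vectors span a space of dimension 2.
Since 2 = 2, the vectors are linearly independent.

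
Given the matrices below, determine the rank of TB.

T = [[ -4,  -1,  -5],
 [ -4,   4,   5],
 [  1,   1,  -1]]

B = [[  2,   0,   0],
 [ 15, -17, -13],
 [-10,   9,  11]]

First compute TB:
[[ 27, -28, -42],
 [  2, -23,   3],
 [ 27, -26, -24]]
Now row reduce the product.
R2 ← R2 − (2/27)·R1: [0, -565/27, 55/9]
R3 ← R3 − R1: [0, 2, 18]
R3 ← R3 + (54/565)·R2: [0, 0, 2100/113]
3 nonzero rows, so rank(TB) = 3.

3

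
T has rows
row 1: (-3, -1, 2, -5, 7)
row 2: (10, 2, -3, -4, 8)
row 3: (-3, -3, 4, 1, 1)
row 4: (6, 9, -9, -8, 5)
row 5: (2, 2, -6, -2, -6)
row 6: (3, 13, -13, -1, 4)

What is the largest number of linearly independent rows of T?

Row reduce to echelon form.
R2 ← R2 + (10/3)·R1: [0, -4/3, 11/3, -62/3, 94/3]
R3 ← R3 − R1: [0, -2, 2, 6, -6]
R4 ← R4 + (2)·R1: [0, 7, -5, -18, 19]
R5 ← R5 + (2/3)·R1: [0, 4/3, -14/3, -16/3, -4/3]
R6 ← R6 + R1: [0, 12, -11, -6, 11]
R3 ← R3 − (3/2)·R2: [0, 0, -7/2, 37, -53]
R4 ← R4 + (21/4)·R2: [0, 0, 57/4, -253/2, 367/2]
R5 ← R5 + R2: [0, 0, -1, -26, 30]
R6 ← R6 + (9)·R2: [0, 0, 22, -192, 293]
R4 ← R4 + (57/14)·R3: [0, 0, 0, 169/7, -226/7]
R5 ← R5 − (2/7)·R3: [0, 0, 0, -256/7, 316/7]
R6 ← R6 + (44/7)·R3: [0, 0, 0, 284/7, -281/7]
R5 ← R5 + (256/169)·R4: [0, 0, 0, 0, -636/169]
R6 ← R6 − (284/169)·R4: [0, 0, 0, 0, 2385/169]
R6 ← R6 + (15/4)·R5: [0, 0, 0, 0, 0]
Echelon form has 5 nonzero rows, so rank(T) = 5.
The rank gives the maximum number of linearly independent rows: 5.

5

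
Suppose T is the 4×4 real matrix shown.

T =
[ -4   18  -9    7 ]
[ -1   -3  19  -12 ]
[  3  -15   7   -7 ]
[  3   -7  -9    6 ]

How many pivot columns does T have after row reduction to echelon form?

Row reduce to echelon form.
R2 ← R2 − (1/4)·R1: [0, -15/2, 85/4, -55/4]
R3 ← R3 + (3/4)·R1: [0, -3/2, 1/4, -7/4]
R4 ← R4 + (3/4)·R1: [0, 13/2, -63/4, 45/4]
R3 ← R3 − (1/5)·R2: [0, 0, -4, 1]
R4 ← R4 + (13/15)·R2: [0, 0, 8/3, -2/3]
R4 ← R4 + (2/3)·R3: [0, 0, 0, 0]
Echelon form has 3 nonzero rows, so rank(T) = 3.
Each nonzero row contributes one pivot column: 3 pivot columns.

3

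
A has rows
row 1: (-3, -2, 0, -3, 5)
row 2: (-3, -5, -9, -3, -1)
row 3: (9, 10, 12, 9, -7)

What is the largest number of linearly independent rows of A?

Row reduce to echelon form.
R2 ← R2 − R1: [0, -3, -9, 0, -6]
R3 ← R3 + (3)·R1: [0, 4, 12, 0, 8]
R3 ← R3 + (4/3)·R2: [0, 0, 0, 0, 0]
Echelon form has 2 nonzero rows, so rank(A) = 2.
The rank gives the maximum number of linearly independent rows: 2.

2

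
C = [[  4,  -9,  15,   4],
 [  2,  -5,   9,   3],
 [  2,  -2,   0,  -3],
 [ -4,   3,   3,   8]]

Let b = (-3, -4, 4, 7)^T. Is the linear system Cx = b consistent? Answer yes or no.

Row reduce the augmented matrix [C | b].
R2 ← R2 − (1/2)·R1: [0, -1/2, 3/2, 1, -5/2]
R3 ← R3 − (1/2)·R1: [0, 5/2, -15/2, -5, 11/2]
R4 ← R4 + R1: [0, -6, 18, 12, 4]
R3 ← R3 + (5)·R2: [0, 0, 0, 0, -7]
R4 ← R4 − (12)·R2: [0, 0, 0, 0, 34]
R4 ← R4 + (34/7)·R3: [0, 0, 0, 0, 0]
The echelon form has 3 nonzero rows; the last pivot sits in the augmented column, so rank(C) = 2 but rank([C|b]) = 3.
Since the ranks differ, the system is inconsistent.

no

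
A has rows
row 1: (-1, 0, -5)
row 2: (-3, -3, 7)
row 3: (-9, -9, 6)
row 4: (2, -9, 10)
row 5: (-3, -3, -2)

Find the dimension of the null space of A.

Row reduce to echelon form.
R2 ← R2 − (3)·R1: [0, -3, 22]
R3 ← R3 − (9)·R1: [0, -9, 51]
R4 ← R4 + (2)·R1: [0, -9, 0]
R5 ← R5 − (3)·R1: [0, -3, 13]
R3 ← R3 − (3)·R2: [0, 0, -15]
R4 ← R4 − (3)·R2: [0, 0, -66]
R5 ← R5 − R2: [0, 0, -9]
R4 ← R4 − (22/5)·R3: [0, 0, 0]
R5 ← R5 − (3/5)·R3: [0, 0, 0]
3 nonzero rows, so rank(A) = 3.
A has 3 columns; by rank–nullity, nullity = 3 − 3 = 0.

0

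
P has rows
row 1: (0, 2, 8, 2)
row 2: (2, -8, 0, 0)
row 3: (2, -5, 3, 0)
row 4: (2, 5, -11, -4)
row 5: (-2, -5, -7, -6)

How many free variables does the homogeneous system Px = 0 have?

Row reduce to echelon form.
Swap R1 ↔ R2
R3 ← R3 − R1: [0, 3, 3, 0]
R4 ← R4 − R1: [0, 13, -11, -4]
R5 ← R5 + R1: [0, -13, -7, -6]
R3 ← R3 − (3/2)·R2: [0, 0, -9, -3]
R4 ← R4 − (13/2)·R2: [0, 0, -63, -17]
R5 ← R5 + (13/2)·R2: [0, 0, 45, 7]
R4 ← R4 − (7)·R3: [0, 0, 0, 4]
R5 ← R5 + (5)·R3: [0, 0, 0, -8]
R5 ← R5 + (2)·R4: [0, 0, 0, 0]
4 nonzero rows, so rank(P) = 4.
P has 4 columns; by rank–nullity, nullity = 4 − 4 = 0.

0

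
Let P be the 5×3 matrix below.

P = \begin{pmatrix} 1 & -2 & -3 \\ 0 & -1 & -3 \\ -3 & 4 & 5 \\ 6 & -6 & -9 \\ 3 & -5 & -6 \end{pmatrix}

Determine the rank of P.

3

Row reduce to echelon form.
R3 ← R3 + (3)·R1: [0, -2, -4]
R4 ← R4 − (6)·R1: [0, 6, 9]
R5 ← R5 − (3)·R1: [0, 1, 3]
R3 ← R3 − (2)·R2: [0, 0, 2]
R4 ← R4 + (6)·R2: [0, 0, -9]
R5 ← R5 + R2: [0, 0, 0]
R4 ← R4 + (9/2)·R3: [0, 0, 0]
Echelon form has 3 nonzero rows, so rank(P) = 3.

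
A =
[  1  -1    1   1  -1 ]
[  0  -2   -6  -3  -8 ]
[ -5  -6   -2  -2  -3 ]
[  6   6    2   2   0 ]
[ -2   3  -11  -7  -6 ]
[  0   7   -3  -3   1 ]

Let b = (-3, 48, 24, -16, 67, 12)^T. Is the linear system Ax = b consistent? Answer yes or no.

Row reduce the augmented matrix [A | b].
R3 ← R3 + (5)·R1: [0, -11, 3, 3, -8, 9]
R4 ← R4 − (6)·R1: [0, 12, -4, -4, 6, 2]
R5 ← R5 + (2)·R1: [0, 1, -9, -5, -8, 61]
R3 ← R3 − (11/2)·R2: [0, 0, 36, 39/2, 36, -255]
R4 ← R4 + (6)·R2: [0, 0, -40, -22, -42, 290]
R5 ← R5 + (1/2)·R2: [0, 0, -12, -13/2, -12, 85]
R6 ← R6 + (7/2)·R2: [0, 0, -24, -27/2, -27, 180]
R4 ← R4 + (10/9)·R3: [0, 0, 0, -1/3, -2, 20/3]
R5 ← R5 + (1/3)·R3: [0, 0, 0, 0, 0, 0]
R6 ← R6 + (2/3)·R3: [0, 0, 0, -1/2, -3, 10]
R6 ← R6 − (3/2)·R4: [0, 0, 0, 0, 0, 0]
The echelon form has 4 nonzero rows, and every pivot lies in the first 5 columns, so rank(A) = rank([A|b]) = 4.
The system is consistent.

yes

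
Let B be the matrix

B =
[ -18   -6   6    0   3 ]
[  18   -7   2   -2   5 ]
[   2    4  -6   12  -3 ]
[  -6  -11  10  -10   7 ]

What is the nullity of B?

Row reduce to echelon form.
R2 ← R2 + R1: [0, -13, 8, -2, 8]
R3 ← R3 + (1/9)·R1: [0, 10/3, -16/3, 12, -8/3]
R4 ← R4 − (1/3)·R1: [0, -9, 8, -10, 6]
R3 ← R3 + (10/39)·R2: [0, 0, -128/39, 448/39, -8/13]
R4 ← R4 − (9/13)·R2: [0, 0, 32/13, -112/13, 6/13]
R4 ← R4 + (3/4)·R3: [0, 0, 0, 0, 0]
3 nonzero rows, so rank(B) = 3.
B has 5 columns; by rank–nullity, nullity = 5 − 3 = 2.

2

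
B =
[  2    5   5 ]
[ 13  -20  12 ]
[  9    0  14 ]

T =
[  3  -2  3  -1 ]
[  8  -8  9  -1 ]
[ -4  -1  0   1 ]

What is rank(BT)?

3

First compute BT:
[[ 26, -49,  51,  -2],
 [-169, 122, -141,  19],
 [-29, -32,  27,   5]]
Now row reduce the product.
R2 ← R2 + (13/2)·R1: [0, -393/2, 381/2, 6]
R3 ← R3 + (29/26)·R1: [0, -2253/26, 2181/26, 36/13]
R3 ← R3 − (751/1703)·R2: [0, 0, -210/1703, 210/1703]
3 nonzero rows, so rank(BT) = 3.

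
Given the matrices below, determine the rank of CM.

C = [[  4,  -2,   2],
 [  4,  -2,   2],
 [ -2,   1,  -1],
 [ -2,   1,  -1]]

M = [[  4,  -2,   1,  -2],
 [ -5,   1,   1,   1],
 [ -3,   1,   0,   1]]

First compute CM:
[[ 20,  -8,   2,  -8],
 [ 20,  -8,   2,  -8],
 [-10,   4,  -1,   4],
 [-10,   4,  -1,   4]]
Now row reduce the product.
R2 ← R2 − R1: [0, 0, 0, 0]
R3 ← R3 + (1/2)·R1: [0, 0, 0, 0]
R4 ← R4 + (1/2)·R1: [0, 0, 0, 0]
1 nonzero row, so rank(CM) = 1.

1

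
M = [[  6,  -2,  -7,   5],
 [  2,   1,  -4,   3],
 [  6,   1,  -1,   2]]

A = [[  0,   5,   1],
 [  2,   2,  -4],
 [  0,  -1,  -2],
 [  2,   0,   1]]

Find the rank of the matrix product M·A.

First compute MA:
[[  6,  33,  33],
 [  8,  16,   9],
 [  6,  33,   6]]
Now row reduce the product.
R2 ← R2 − (4/3)·R1: [0, -28, -35]
R3 ← R3 − R1: [0, 0, -27]
3 nonzero rows, so rank(MA) = 3.

3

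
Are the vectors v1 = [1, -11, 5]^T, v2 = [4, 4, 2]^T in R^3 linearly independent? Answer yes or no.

yes

Form the matrix with these vectors as rows and row reduce.
R2 ← R2 − (4)·R1: [0, 48, -18]
2 nonzero rows, so the 2 vectors span a space of dimension 2.
Since 2 = 2, the vectors are linearly independent.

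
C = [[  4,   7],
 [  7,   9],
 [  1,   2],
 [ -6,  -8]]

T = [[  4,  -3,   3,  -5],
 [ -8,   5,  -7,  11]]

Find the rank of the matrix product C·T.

2

First compute CT:
[[-40,  23, -37,  57],
 [-44,  24, -42,  64],
 [-12,   7, -11,  17],
 [ 40, -22,  38, -58]]
Now row reduce the product.
R2 ← R2 − (11/10)·R1: [0, -13/10, -13/10, 13/10]
R3 ← R3 − (3/10)·R1: [0, 1/10, 1/10, -1/10]
R4 ← R4 + R1: [0, 1, 1, -1]
R3 ← R3 + (1/13)·R2: [0, 0, 0, 0]
R4 ← R4 + (10/13)·R2: [0, 0, 0, 0]
2 nonzero rows, so rank(CT) = 2.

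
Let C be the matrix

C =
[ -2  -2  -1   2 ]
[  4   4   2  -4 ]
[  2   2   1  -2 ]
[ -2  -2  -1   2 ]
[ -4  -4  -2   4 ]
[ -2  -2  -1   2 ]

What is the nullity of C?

Row reduce to echelon form.
R2 ← R2 + (2)·R1: [0, 0, 0, 0]
R3 ← R3 + R1: [0, 0, 0, 0]
R4 ← R4 − R1: [0, 0, 0, 0]
R5 ← R5 − (2)·R1: [0, 0, 0, 0]
R6 ← R6 − R1: [0, 0, 0, 0]
1 nonzero row, so rank(C) = 1.
C has 4 columns; by rank–nullity, nullity = 4 − 1 = 3.

3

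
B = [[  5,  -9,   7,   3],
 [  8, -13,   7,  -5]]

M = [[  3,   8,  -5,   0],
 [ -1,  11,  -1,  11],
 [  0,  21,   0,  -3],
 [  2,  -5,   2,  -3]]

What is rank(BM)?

2

First compute BM:
[[ 30,  73, -10, -129],
 [ 27,  93, -37, -149]]
Now row reduce the product.
R2 ← R2 − (9/10)·R1: [0, 273/10, -28, -329/10]
2 nonzero rows, so rank(BM) = 2.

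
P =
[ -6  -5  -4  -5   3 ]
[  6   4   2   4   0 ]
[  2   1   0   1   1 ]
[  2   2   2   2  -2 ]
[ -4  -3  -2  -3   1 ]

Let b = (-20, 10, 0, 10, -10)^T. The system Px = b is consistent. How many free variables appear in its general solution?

Row reduce the augmented matrix [P | b].
R2 ← R2 + R1: [0, -1, -2, -1, 3, -10]
R3 ← R3 + (1/3)·R1: [0, -2/3, -4/3, -2/3, 2, -20/3]
R4 ← R4 + (1/3)·R1: [0, 1/3, 2/3, 1/3, -1, 10/3]
R5 ← R5 − (2/3)·R1: [0, 1/3, 2/3, 1/3, -1, 10/3]
R3 ← R3 − (2/3)·R2: [0, 0, 0, 0, 0, 0]
R4 ← R4 + (1/3)·R2: [0, 0, 0, 0, 0, 0]
R5 ← R5 + (1/3)·R2: [0, 0, 0, 0, 0, 0]
The echelon form has 2 nonzero rows, and every pivot lies in the first 5 columns, so rank(P) = rank([P|b]) = 2.
The system is consistent.
Free variables = (unknowns) − (rank) = 5 − 2 = 3.

3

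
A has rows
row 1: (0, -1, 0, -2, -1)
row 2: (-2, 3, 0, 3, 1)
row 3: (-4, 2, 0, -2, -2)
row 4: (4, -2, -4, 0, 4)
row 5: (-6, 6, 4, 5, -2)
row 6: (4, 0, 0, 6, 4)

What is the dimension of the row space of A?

3

Row reduce to echelon form.
Swap R1 ↔ R2
R3 ← R3 − (2)·R1: [0, -4, 0, -8, -4]
R4 ← R4 + (2)·R1: [0, 4, -4, 6, 6]
R5 ← R5 − (3)·R1: [0, -3, 4, -4, -5]
R6 ← R6 + (2)·R1: [0, 6, 0, 12, 6]
R3 ← R3 − (4)·R2: [0, 0, 0, 0, 0]
R4 ← R4 + (4)·R2: [0, 0, -4, -2, 2]
R5 ← R5 − (3)·R2: [0, 0, 4, 2, -2]
R6 ← R6 + (6)·R2: [0, 0, 0, 0, 0]
Swap R3 ↔ R4
R5 ← R5 + R3: [0, 0, 0, 0, 0]
Echelon form has 3 nonzero rows, so rank(A) = 3.
The row space has dimension equal to the rank: 3.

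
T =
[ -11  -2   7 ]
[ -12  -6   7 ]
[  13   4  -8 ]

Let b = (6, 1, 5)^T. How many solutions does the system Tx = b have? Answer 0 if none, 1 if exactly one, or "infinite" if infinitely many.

Row reduce the augmented matrix [T | b].
R2 ← R2 − (12/11)·R1: [0, -42/11, -7/11, -61/11]
R3 ← R3 + (13/11)·R1: [0, 18/11, 3/11, 133/11]
R3 ← R3 + (3/7)·R2: [0, 0, 0, 68/7]
The echelon form has 3 nonzero rows; the last pivot sits in the augmented column, so rank(T) = 2 but rank([T|b]) = 3.
Since the ranks differ, the system is inconsistent.
It has no solutions.

0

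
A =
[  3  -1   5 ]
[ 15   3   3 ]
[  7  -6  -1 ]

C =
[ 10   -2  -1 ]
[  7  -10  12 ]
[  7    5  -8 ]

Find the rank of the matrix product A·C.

First compute AC:
[[ 58,  29, -55],
 [192, -45,  -3],
 [ 21,  41, -71]]
Now row reduce the product.
R2 ← R2 − (96/29)·R1: [0, -141, 5193/29]
R3 ← R3 − (21/58)·R1: [0, 61/2, -2963/58]
R3 ← R3 + (61/282)·R2: [0, 0, -16835/1363]
3 nonzero rows, so rank(AC) = 3.

3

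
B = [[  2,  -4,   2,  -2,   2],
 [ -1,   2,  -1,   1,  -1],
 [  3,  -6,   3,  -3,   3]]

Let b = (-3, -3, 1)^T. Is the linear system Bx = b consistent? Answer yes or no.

Row reduce the augmented matrix [B | b].
R2 ← R2 + (1/2)·R1: [0, 0, 0, 0, 0, -9/2]
R3 ← R3 − (3/2)·R1: [0, 0, 0, 0, 0, 11/2]
R3 ← R3 + (11/9)·R2: [0, 0, 0, 0, 0, 0]
The echelon form has 2 nonzero rows; the last pivot sits in the augmented column, so rank(B) = 1 but rank([B|b]) = 2.
Since the ranks differ, the system is inconsistent.

no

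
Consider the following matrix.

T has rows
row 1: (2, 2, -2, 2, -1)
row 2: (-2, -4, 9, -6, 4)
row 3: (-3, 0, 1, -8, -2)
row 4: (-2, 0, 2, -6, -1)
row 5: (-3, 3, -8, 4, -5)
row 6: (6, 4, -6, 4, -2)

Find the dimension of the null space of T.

1

Row reduce to echelon form.
R2 ← R2 + R1: [0, -2, 7, -4, 3]
R3 ← R3 + (3/2)·R1: [0, 3, -2, -5, -7/2]
R4 ← R4 + R1: [0, 2, 0, -4, -2]
R5 ← R5 + (3/2)·R1: [0, 6, -11, 7, -13/2]
R6 ← R6 − (3)·R1: [0, -2, 0, -2, 1]
R3 ← R3 + (3/2)·R2: [0, 0, 17/2, -11, 1]
R4 ← R4 + R2: [0, 0, 7, -8, 1]
R5 ← R5 + (3)·R2: [0, 0, 10, -5, 5/2]
R6 ← R6 − R2: [0, 0, -7, 2, -2]
R4 ← R4 − (14/17)·R3: [0, 0, 0, 18/17, 3/17]
R5 ← R5 − (20/17)·R3: [0, 0, 0, 135/17, 45/34]
R6 ← R6 + (14/17)·R3: [0, 0, 0, -120/17, -20/17]
R5 ← R5 − (15/2)·R4: [0, 0, 0, 0, 0]
R6 ← R6 + (20/3)·R4: [0, 0, 0, 0, 0]
4 nonzero rows, so rank(T) = 4.
T has 5 columns; by rank–nullity, nullity = 5 − 4 = 1.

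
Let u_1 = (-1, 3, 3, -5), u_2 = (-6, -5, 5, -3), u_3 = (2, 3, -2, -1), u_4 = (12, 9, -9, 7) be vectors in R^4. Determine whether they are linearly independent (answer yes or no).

Form the matrix with these vectors as rows and row reduce.
R2 ← R2 − (6)·R1: [0, -23, -13, 27]
R3 ← R3 + (2)·R1: [0, 9, 4, -11]
R4 ← R4 + (12)·R1: [0, 45, 27, -53]
R3 ← R3 + (9/23)·R2: [0, 0, -25/23, -10/23]
R4 ← R4 + (45/23)·R2: [0, 0, 36/23, -4/23]
R4 ← R4 + (36/25)·R3: [0, 0, 0, -4/5]
4 nonzero rows, so the 4 vectors span a space of dimension 4.
Since 4 = 4, the vectors are linearly independent.

yes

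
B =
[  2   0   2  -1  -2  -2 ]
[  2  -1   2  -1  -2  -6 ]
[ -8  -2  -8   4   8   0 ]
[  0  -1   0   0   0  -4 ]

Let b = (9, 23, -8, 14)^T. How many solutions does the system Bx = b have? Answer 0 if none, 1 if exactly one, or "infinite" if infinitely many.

infinite

Row reduce the augmented matrix [B | b].
R2 ← R2 − R1: [0, -1, 0, 0, 0, -4, 14]
R3 ← R3 + (4)·R1: [0, -2, 0, 0, 0, -8, 28]
R3 ← R3 − (2)·R2: [0, 0, 0, 0, 0, 0, 0]
R4 ← R4 − R2: [0, 0, 0, 0, 0, 0, 0]
The echelon form has 2 nonzero rows, and every pivot lies in the first 6 columns, so rank(B) = rank([B|b]) = 2.
The system is consistent.
rank = 2 < 6 unknowns, so there are infinitely many solutions.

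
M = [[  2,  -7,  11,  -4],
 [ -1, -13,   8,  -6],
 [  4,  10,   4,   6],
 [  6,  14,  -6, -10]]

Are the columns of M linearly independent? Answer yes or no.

no

Row reduce M to echelon form.
R2 ← R2 + (1/2)·R1: [0, -33/2, 27/2, -8]
R3 ← R3 − (2)·R1: [0, 24, -18, 14]
R4 ← R4 − (3)·R1: [0, 35, -39, 2]
R3 ← R3 + (16/11)·R2: [0, 0, 18/11, 26/11]
R4 ← R4 + (70/33)·R2: [0, 0, -114/11, -494/33]
R4 ← R4 + (19/3)·R3: [0, 0, 0, 0]
3 pivots among 4 columns.
Only 3 < 4 pivot columns, so the columns are linearly dependent.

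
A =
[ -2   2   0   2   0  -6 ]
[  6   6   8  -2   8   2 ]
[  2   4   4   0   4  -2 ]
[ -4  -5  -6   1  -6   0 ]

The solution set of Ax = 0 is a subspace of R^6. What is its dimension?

4

Row reduce to echelon form.
R2 ← R2 + (3)·R1: [0, 12, 8, 4, 8, -16]
R3 ← R3 + R1: [0, 6, 4, 2, 4, -8]
R4 ← R4 − (2)·R1: [0, -9, -6, -3, -6, 12]
R3 ← R3 − (1/2)·R2: [0, 0, 0, 0, 0, 0]
R4 ← R4 + (3/4)·R2: [0, 0, 0, 0, 0, 0]
2 nonzero rows, so rank(A) = 2.
A has 6 columns; by rank–nullity, nullity = 6 − 2 = 4.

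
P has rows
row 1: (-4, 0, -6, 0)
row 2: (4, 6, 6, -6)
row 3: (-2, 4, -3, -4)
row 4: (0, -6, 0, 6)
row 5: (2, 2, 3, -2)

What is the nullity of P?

Row reduce to echelon form.
R2 ← R2 + R1: [0, 6, 0, -6]
R3 ← R3 − (1/2)·R1: [0, 4, 0, -4]
R5 ← R5 + (1/2)·R1: [0, 2, 0, -2]
R3 ← R3 − (2/3)·R2: [0, 0, 0, 0]
R4 ← R4 + R2: [0, 0, 0, 0]
R5 ← R5 − (1/3)·R2: [0, 0, 0, 0]
2 nonzero rows, so rank(P) = 2.
P has 4 columns; by rank–nullity, nullity = 4 − 2 = 2.

2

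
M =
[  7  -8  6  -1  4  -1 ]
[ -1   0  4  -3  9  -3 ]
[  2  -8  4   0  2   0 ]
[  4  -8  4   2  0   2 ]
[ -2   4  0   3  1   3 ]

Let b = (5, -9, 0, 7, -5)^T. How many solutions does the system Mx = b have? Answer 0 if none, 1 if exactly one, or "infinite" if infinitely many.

Row reduce the augmented matrix [M | b].
R2 ← R2 + (1/7)·R1: [0, -8/7, 34/7, -22/7, 67/7, -22/7, -58/7]
R3 ← R3 − (2/7)·R1: [0, -40/7, 16/7, 2/7, 6/7, 2/7, -10/7]
R4 ← R4 − (4/7)·R1: [0, -24/7, 4/7, 18/7, -16/7, 18/7, 29/7]
R5 ← R5 + (2/7)·R1: [0, 12/7, 12/7, 19/7, 15/7, 19/7, -25/7]
R3 ← R3 − (5)·R2: [0, 0, -22, 16, -47, 16, 40]
R4 ← R4 − (3)·R2: [0, 0, -14, 12, -31, 12, 29]
R5 ← R5 + (3/2)·R2: [0, 0, 9, -2, 33/2, -2, -16]
R4 ← R4 − (7/11)·R3: [0, 0, 0, 20/11, -12/11, 20/11, 39/11]
R5 ← R5 + (9/22)·R3: [0, 0, 0, 50/11, -30/11, 50/11, 4/11]
R5 ← R5 − (5/2)·R4: [0, 0, 0, 0, 0, 0, -17/2]
The echelon form has 5 nonzero rows; the last pivot sits in the augmented column, so rank(M) = 4 but rank([M|b]) = 5.
Since the ranks differ, the system is inconsistent.
It has no solutions.

0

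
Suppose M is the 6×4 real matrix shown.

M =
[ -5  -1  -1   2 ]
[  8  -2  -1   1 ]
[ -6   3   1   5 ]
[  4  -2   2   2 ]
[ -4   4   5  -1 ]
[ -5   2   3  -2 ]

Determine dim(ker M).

Row reduce to echelon form.
R2 ← R2 + (8/5)·R1: [0, -18/5, -13/5, 21/5]
R3 ← R3 − (6/5)·R1: [0, 21/5, 11/5, 13/5]
R4 ← R4 + (4/5)·R1: [0, -14/5, 6/5, 18/5]
R5 ← R5 − (4/5)·R1: [0, 24/5, 29/5, -13/5]
R6 ← R6 − R1: [0, 3, 4, -4]
R3 ← R3 + (7/6)·R2: [0, 0, -5/6, 15/2]
R4 ← R4 − (7/9)·R2: [0, 0, 29/9, 1/3]
R5 ← R5 + (4/3)·R2: [0, 0, 7/3, 3]
R6 ← R6 + (5/6)·R2: [0, 0, 11/6, -1/2]
R4 ← R4 + (58/15)·R3: [0, 0, 0, 88/3]
R5 ← R5 + (14/5)·R3: [0, 0, 0, 24]
R6 ← R6 + (11/5)·R3: [0, 0, 0, 16]
R5 ← R5 − (9/11)·R4: [0, 0, 0, 0]
R6 ← R6 − (6/11)·R4: [0, 0, 0, 0]
4 nonzero rows, so rank(M) = 4.
M has 4 columns; by rank–nullity, nullity = 4 − 4 = 0.

0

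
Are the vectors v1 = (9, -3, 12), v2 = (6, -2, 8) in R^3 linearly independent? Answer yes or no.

Form the matrix with these vectors as rows and row reduce.
R2 ← R2 − (2/3)·R1: [0, 0, 0]
1 nonzero row, so the 2 vectors span a space of dimension 1.
Since 1 < 2, the vectors are linearly dependent.

no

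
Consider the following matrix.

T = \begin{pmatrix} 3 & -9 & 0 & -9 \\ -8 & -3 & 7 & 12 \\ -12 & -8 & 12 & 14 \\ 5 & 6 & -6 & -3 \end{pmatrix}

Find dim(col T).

Row reduce to echelon form.
R2 ← R2 + (8/3)·R1: [0, -27, 7, -12]
R3 ← R3 + (4)·R1: [0, -44, 12, -22]
R4 ← R4 − (5/3)·R1: [0, 21, -6, 12]
R3 ← R3 − (44/27)·R2: [0, 0, 16/27, -22/9]
R4 ← R4 + (7/9)·R2: [0, 0, -5/9, 8/3]
R4 ← R4 + (15/16)·R3: [0, 0, 0, 3/8]
Echelon form has 4 nonzero rows, so rank(T) = 4.
The column space has dimension equal to the rank: 4.

4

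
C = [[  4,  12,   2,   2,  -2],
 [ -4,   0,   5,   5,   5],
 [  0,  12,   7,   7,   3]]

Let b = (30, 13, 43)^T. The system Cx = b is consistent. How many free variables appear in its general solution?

3

Row reduce the augmented matrix [C | b].
R2 ← R2 + R1: [0, 12, 7, 7, 3, 43]
R3 ← R3 − R2: [0, 0, 0, 0, 0, 0]
The echelon form has 2 nonzero rows, and every pivot lies in the first 5 columns, so rank(C) = rank([C|b]) = 2.
The system is consistent.
Free variables = (unknowns) − (rank) = 5 − 2 = 3.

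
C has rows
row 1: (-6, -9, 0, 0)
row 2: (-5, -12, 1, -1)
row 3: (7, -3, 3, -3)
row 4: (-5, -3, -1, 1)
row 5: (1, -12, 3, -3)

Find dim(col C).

Row reduce to echelon form.
R2 ← R2 − (5/6)·R1: [0, -9/2, 1, -1]
R3 ← R3 + (7/6)·R1: [0, -27/2, 3, -3]
R4 ← R4 − (5/6)·R1: [0, 9/2, -1, 1]
R5 ← R5 + (1/6)·R1: [0, -27/2, 3, -3]
R3 ← R3 − (3)·R2: [0, 0, 0, 0]
R4 ← R4 + R2: [0, 0, 0, 0]
R5 ← R5 − (3)·R2: [0, 0, 0, 0]
Echelon form has 2 nonzero rows, so rank(C) = 2.
The column space has dimension equal to the rank: 2.

2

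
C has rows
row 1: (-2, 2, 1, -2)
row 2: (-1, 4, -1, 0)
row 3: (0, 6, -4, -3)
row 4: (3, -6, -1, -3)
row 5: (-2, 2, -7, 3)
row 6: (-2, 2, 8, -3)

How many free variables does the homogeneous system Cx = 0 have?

Row reduce to echelon form.
R2 ← R2 − (1/2)·R1: [0, 3, -3/2, 1]
R4 ← R4 + (3/2)·R1: [0, -3, 1/2, -6]
R5 ← R5 − R1: [0, 0, -8, 5]
R6 ← R6 − R1: [0, 0, 7, -1]
R3 ← R3 − (2)·R2: [0, 0, -1, -5]
R4 ← R4 + R2: [0, 0, -1, -5]
R4 ← R4 − R3: [0, 0, 0, 0]
R5 ← R5 − (8)·R3: [0, 0, 0, 45]
R6 ← R6 + (7)·R3: [0, 0, 0, -36]
Swap R4 ↔ R5
R6 ← R6 + (4/5)·R4: [0, 0, 0, 0]
4 nonzero rows, so rank(C) = 4.
C has 4 columns; by rank–nullity, nullity = 4 − 4 = 0.

0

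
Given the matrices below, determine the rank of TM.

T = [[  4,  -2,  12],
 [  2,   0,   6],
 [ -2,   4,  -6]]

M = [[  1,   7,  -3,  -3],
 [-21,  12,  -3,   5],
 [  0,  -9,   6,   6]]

First compute TM:
[[ 46, -104,  66,  50],
 [  2, -40,  30,  30],
 [-86,  88, -42, -10]]
Now row reduce the product.
R2 ← R2 − (1/23)·R1: [0, -816/23, 624/23, 640/23]
R3 ← R3 + (43/23)·R1: [0, -2448/23, 1872/23, 1920/23]
R3 ← R3 − (3)·R2: [0, 0, 0, 0]
2 nonzero rows, so rank(TM) = 2.

2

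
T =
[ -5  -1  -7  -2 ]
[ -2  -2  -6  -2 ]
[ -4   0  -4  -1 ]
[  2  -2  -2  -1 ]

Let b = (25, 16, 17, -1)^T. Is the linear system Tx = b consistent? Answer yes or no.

yes

Row reduce the augmented matrix [T | b].
R2 ← R2 − (2/5)·R1: [0, -8/5, -16/5, -6/5, 6]
R3 ← R3 − (4/5)·R1: [0, 4/5, 8/5, 3/5, -3]
R4 ← R4 + (2/5)·R1: [0, -12/5, -24/5, -9/5, 9]
R3 ← R3 + (1/2)·R2: [0, 0, 0, 0, 0]
R4 ← R4 − (3/2)·R2: [0, 0, 0, 0, 0]
The echelon form has 2 nonzero rows, and every pivot lies in the first 4 columns, so rank(T) = rank([T|b]) = 2.
The system is consistent.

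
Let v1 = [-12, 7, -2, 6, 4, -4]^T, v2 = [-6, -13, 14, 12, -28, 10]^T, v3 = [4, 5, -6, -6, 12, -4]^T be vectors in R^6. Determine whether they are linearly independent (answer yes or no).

no

Form the matrix with these vectors as rows and row reduce.
R2 ← R2 − (1/2)·R1: [0, -33/2, 15, 9, -30, 12]
R3 ← R3 + (1/3)·R1: [0, 22/3, -20/3, -4, 40/3, -16/3]
R3 ← R3 + (4/9)·R2: [0, 0, 0, 0, 0, 0]
2 nonzero rows, so the 3 vectors span a space of dimension 2.
Since 2 < 3, the vectors are linearly dependent.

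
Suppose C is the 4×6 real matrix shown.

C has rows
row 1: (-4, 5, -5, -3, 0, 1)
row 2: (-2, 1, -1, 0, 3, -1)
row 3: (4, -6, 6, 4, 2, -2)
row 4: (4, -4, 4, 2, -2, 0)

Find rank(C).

2

Row reduce to echelon form.
R2 ← R2 − (1/2)·R1: [0, -3/2, 3/2, 3/2, 3, -3/2]
R3 ← R3 + R1: [0, -1, 1, 1, 2, -1]
R4 ← R4 + R1: [0, 1, -1, -1, -2, 1]
R3 ← R3 − (2/3)·R2: [0, 0, 0, 0, 0, 0]
R4 ← R4 + (2/3)·R2: [0, 0, 0, 0, 0, 0]
Echelon form has 2 nonzero rows, so rank(C) = 2.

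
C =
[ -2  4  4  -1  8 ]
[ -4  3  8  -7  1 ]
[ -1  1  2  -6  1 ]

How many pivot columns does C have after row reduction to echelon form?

Row reduce to echelon form.
R2 ← R2 − (2)·R1: [0, -5, 0, -5, -15]
R3 ← R3 − (1/2)·R1: [0, -1, 0, -11/2, -3]
R3 ← R3 − (1/5)·R2: [0, 0, 0, -9/2, 0]
Echelon form has 3 nonzero rows, so rank(C) = 3.
Each nonzero row contributes one pivot column: 3 pivot columns.

3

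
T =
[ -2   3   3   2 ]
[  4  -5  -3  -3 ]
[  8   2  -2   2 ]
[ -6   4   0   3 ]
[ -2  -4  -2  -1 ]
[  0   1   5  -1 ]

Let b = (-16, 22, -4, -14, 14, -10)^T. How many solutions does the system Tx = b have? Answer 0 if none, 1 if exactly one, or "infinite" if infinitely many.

Row reduce the augmented matrix [T | b].
R2 ← R2 + (2)·R1: [0, 1, 3, 1, -10]
R3 ← R3 + (4)·R1: [0, 14, 10, 10, -68]
R4 ← R4 − (3)·R1: [0, -5, -9, -3, 34]
R5 ← R5 − R1: [0, -7, -5, -3, 30]
R3 ← R3 − (14)·R2: [0, 0, -32, -4, 72]
R4 ← R4 + (5)·R2: [0, 0, 6, 2, -16]
R5 ← R5 + (7)·R2: [0, 0, 16, 4, -40]
R6 ← R6 − R2: [0, 0, 2, -2, 0]
R4 ← R4 + (3/16)·R3: [0, 0, 0, 5/4, -5/2]
R5 ← R5 + (1/2)·R3: [0, 0, 0, 2, -4]
R6 ← R6 + (1/16)·R3: [0, 0, 0, -9/4, 9/2]
R5 ← R5 − (8/5)·R4: [0, 0, 0, 0, 0]
R6 ← R6 + (9/5)·R4: [0, 0, 0, 0, 0]
The echelon form has 4 nonzero rows, and every pivot lies in the first 4 columns, so rank(T) = rank([T|b]) = 4.
The system is consistent.
rank = 4 = number of unknowns, so the solution is unique.

1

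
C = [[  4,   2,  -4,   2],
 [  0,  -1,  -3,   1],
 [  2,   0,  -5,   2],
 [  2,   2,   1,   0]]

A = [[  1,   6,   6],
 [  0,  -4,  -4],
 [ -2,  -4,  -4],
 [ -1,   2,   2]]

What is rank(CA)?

1

First compute CA:
[[ 10,  36,  36],
 [  5,  18,  18],
 [ 10,  36,  36],
 [  0,   0,   0]]
Now row reduce the product.
R2 ← R2 − (1/2)·R1: [0, 0, 0]
R3 ← R3 − R1: [0, 0, 0]
1 nonzero row, so rank(CA) = 1.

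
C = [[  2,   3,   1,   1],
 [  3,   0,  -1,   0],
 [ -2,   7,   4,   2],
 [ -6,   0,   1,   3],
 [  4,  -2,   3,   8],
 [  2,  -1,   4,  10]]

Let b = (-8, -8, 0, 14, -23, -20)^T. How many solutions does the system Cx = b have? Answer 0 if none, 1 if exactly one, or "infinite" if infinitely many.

Row reduce the augmented matrix [C | b].
R2 ← R2 − (3/2)·R1: [0, -9/2, -5/2, -3/2, 4]
R3 ← R3 + R1: [0, 10, 5, 3, -8]
R4 ← R4 + (3)·R1: [0, 9, 4, 6, -10]
R5 ← R5 − (2)·R1: [0, -8, 1, 6, -7]
R6 ← R6 − R1: [0, -4, 3, 9, -12]
R3 ← R3 + (20/9)·R2: [0, 0, -5/9, -1/3, 8/9]
R4 ← R4 + (2)·R2: [0, 0, -1, 3, -2]
R5 ← R5 − (16/9)·R2: [0, 0, 49/9, 26/3, -127/9]
R6 ← R6 − (8/9)·R2: [0, 0, 47/9, 31/3, -140/9]
R4 ← R4 − (9/5)·R3: [0, 0, 0, 18/5, -18/5]
R5 ← R5 + (49/5)·R3: [0, 0, 0, 27/5, -27/5]
R6 ← R6 + (47/5)·R3: [0, 0, 0, 36/5, -36/5]
R5 ← R5 − (3/2)·R4: [0, 0, 0, 0, 0]
R6 ← R6 − (2)·R4: [0, 0, 0, 0, 0]
The echelon form has 4 nonzero rows, and every pivot lies in the first 4 columns, so rank(C) = rank([C|b]) = 4.
The system is consistent.
rank = 4 = number of unknowns, so the solution is unique.

1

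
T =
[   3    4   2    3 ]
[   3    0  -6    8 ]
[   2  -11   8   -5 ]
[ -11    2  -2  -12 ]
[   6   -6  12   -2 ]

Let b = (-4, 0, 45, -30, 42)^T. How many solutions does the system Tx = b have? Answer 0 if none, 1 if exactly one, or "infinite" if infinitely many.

infinite

Row reduce the augmented matrix [T | b].
R2 ← R2 − R1: [0, -4, -8, 5, 4]
R3 ← R3 − (2/3)·R1: [0, -41/3, 20/3, -7, 143/3]
R4 ← R4 + (11/3)·R1: [0, 50/3, 16/3, -1, -134/3]
R5 ← R5 − (2)·R1: [0, -14, 8, -8, 50]
R3 ← R3 − (41/12)·R2: [0, 0, 34, -289/12, 34]
R4 ← R4 + (25/6)·R2: [0, 0, -28, 119/6, -28]
R5 ← R5 − (7/2)·R2: [0, 0, 36, -51/2, 36]
R4 ← R4 + (14/17)·R3: [0, 0, 0, 0, 0]
R5 ← R5 − (18/17)·R3: [0, 0, 0, 0, 0]
The echelon form has 3 nonzero rows, and every pivot lies in the first 4 columns, so rank(T) = rank([T|b]) = 3.
The system is consistent.
rank = 3 < 4 unknowns, so there are infinitely many solutions.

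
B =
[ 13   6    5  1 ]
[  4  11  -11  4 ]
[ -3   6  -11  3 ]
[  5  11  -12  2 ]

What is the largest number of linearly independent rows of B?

3

Row reduce to echelon form.
R2 ← R2 − (4/13)·R1: [0, 119/13, -163/13, 48/13]
R3 ← R3 + (3/13)·R1: [0, 96/13, -128/13, 42/13]
R4 ← R4 − (5/13)·R1: [0, 113/13, -181/13, 21/13]
R3 ← R3 − (96/119)·R2: [0, 0, 32/119, 30/119]
R4 ← R4 − (113/119)·R2: [0, 0, -240/119, -225/119]
R4 ← R4 + (15/2)·R3: [0, 0, 0, 0]
Echelon form has 3 nonzero rows, so rank(B) = 3.
The rank gives the maximum number of linearly independent rows: 3.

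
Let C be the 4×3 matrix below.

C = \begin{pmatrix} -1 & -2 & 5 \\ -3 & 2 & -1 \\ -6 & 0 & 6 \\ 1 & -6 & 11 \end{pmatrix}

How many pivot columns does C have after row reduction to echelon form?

Row reduce to echelon form.
R2 ← R2 − (3)·R1: [0, 8, -16]
R3 ← R3 − (6)·R1: [0, 12, -24]
R4 ← R4 + R1: [0, -8, 16]
R3 ← R3 − (3/2)·R2: [0, 0, 0]
R4 ← R4 + R2: [0, 0, 0]
Echelon form has 2 nonzero rows, so rank(C) = 2.
Each nonzero row contributes one pivot column: 2 pivot columns.

2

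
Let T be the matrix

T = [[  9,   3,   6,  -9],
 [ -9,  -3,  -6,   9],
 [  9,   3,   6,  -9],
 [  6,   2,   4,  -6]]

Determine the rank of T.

1

Row reduce to echelon form.
R2 ← R2 + R1: [0, 0, 0, 0]
R3 ← R3 − R1: [0, 0, 0, 0]
R4 ← R4 − (2/3)·R1: [0, 0, 0, 0]
Echelon form has 1 nonzero row, so rank(T) = 1.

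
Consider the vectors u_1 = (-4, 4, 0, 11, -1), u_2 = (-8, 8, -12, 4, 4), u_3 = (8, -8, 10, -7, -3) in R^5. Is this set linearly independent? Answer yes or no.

no

Form the matrix with these vectors as rows and row reduce.
R2 ← R2 − (2)·R1: [0, 0, -12, -18, 6]
R3 ← R3 + (2)·R1: [0, 0, 10, 15, -5]
R3 ← R3 + (5/6)·R2: [0, 0, 0, 0, 0]
2 nonzero rows, so the 3 vectors span a space of dimension 2.
Since 2 < 3, the vectors are linearly dependent.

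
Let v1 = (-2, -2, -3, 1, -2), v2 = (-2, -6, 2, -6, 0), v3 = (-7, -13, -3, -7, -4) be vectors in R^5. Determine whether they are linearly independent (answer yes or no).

no

Form the matrix with these vectors as rows and row reduce.
R2 ← R2 − R1: [0, -4, 5, -7, 2]
R3 ← R3 − (7/2)·R1: [0, -6, 15/2, -21/2, 3]
R3 ← R3 − (3/2)·R2: [0, 0, 0, 0, 0]
2 nonzero rows, so the 3 vectors span a space of dimension 2.
Since 2 < 3, the vectors are linearly dependent.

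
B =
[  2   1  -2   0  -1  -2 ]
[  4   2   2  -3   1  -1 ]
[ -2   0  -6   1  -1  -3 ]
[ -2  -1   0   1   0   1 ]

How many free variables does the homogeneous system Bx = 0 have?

Row reduce to echelon form.
R2 ← R2 − (2)·R1: [0, 0, 6, -3, 3, 3]
R3 ← R3 + R1: [0, 1, -8, 1, -2, -5]
R4 ← R4 + R1: [0, 0, -2, 1, -1, -1]
Swap R2 ↔ R3
R4 ← R4 + (1/3)·R3: [0, 0, 0, 0, 0, 0]
3 nonzero rows, so rank(B) = 3.
B has 6 columns; by rank–nullity, nullity = 6 − 3 = 3.

3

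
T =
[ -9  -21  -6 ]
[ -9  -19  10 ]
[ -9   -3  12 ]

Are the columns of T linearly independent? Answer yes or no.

Row reduce T to echelon form.
R2 ← R2 − R1: [0, 2, 16]
R3 ← R3 − R1: [0, 18, 18]
R3 ← R3 − (9)·R2: [0, 0, -126]
3 pivots among 3 columns.
Every column is a pivot column, so the columns are linearly independent.

yes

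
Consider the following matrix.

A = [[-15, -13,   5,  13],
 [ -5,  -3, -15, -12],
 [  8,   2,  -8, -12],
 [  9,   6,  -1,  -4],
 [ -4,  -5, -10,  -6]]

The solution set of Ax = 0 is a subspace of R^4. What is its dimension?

0

Row reduce to echelon form.
R2 ← R2 − (1/3)·R1: [0, 4/3, -50/3, -49/3]
R3 ← R3 + (8/15)·R1: [0, -74/15, -16/3, -76/15]
R4 ← R4 + (3/5)·R1: [0, -9/5, 2, 19/5]
R5 ← R5 − (4/15)·R1: [0, -23/15, -34/3, -142/15]
R3 ← R3 + (37/10)·R2: [0, 0, -67, -131/2]
R4 ← R4 + (27/20)·R2: [0, 0, -41/2, -73/4]
R5 ← R5 + (23/20)·R2: [0, 0, -61/2, -113/4]
R4 ← R4 − (41/134)·R3: [0, 0, 0, 120/67]
R5 ← R5 − (61/134)·R3: [0, 0, 0, 105/67]
R5 ← R5 − (7/8)·R4: [0, 0, 0, 0]
4 nonzero rows, so rank(A) = 4.
A has 4 columns; by rank–nullity, nullity = 4 − 4 = 0.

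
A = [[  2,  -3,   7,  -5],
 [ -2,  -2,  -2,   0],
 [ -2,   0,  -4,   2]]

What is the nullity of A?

Row reduce to echelon form.
R2 ← R2 + R1: [0, -5, 5, -5]
R3 ← R3 + R1: [0, -3, 3, -3]
R3 ← R3 − (3/5)·R2: [0, 0, 0, 0]
2 nonzero rows, so rank(A) = 2.
A has 4 columns; by rank–nullity, nullity = 4 − 2 = 2.

2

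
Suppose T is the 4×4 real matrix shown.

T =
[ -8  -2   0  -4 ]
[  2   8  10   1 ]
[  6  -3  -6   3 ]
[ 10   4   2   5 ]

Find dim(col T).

2

Row reduce to echelon form.
R2 ← R2 + (1/4)·R1: [0, 15/2, 10, 0]
R3 ← R3 + (3/4)·R1: [0, -9/2, -6, 0]
R4 ← R4 + (5/4)·R1: [0, 3/2, 2, 0]
R3 ← R3 + (3/5)·R2: [0, 0, 0, 0]
R4 ← R4 − (1/5)·R2: [0, 0, 0, 0]
Echelon form has 2 nonzero rows, so rank(T) = 2.
The column space has dimension equal to the rank: 2.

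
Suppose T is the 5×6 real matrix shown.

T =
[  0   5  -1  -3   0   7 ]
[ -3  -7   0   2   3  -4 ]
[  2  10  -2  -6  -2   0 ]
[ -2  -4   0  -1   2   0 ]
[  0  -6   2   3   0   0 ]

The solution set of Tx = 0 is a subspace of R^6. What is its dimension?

1

Row reduce to echelon form.
Swap R1 ↔ R2
R3 ← R3 + (2/3)·R1: [0, 16/3, -2, -14/3, 0, -8/3]
R4 ← R4 − (2/3)·R1: [0, 2/3, 0, -7/3, 0, 8/3]
R3 ← R3 − (16/15)·R2: [0, 0, -14/15, -22/15, 0, -152/15]
R4 ← R4 − (2/15)·R2: [0, 0, 2/15, -29/15, 0, 26/15]
R5 ← R5 + (6/5)·R2: [0, 0, 4/5, -3/5, 0, 42/5]
R4 ← R4 + (1/7)·R3: [0, 0, 0, -15/7, 0, 2/7]
R5 ← R5 + (6/7)·R3: [0, 0, 0, -13/7, 0, -2/7]
R5 ← R5 − (13/15)·R4: [0, 0, 0, 0, 0, -8/15]
5 nonzero rows, so rank(T) = 5.
T has 6 columns; by rank–nullity, nullity = 6 − 5 = 1.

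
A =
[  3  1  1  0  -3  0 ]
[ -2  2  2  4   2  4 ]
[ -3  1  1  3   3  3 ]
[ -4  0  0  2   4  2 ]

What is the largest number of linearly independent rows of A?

2

Row reduce to echelon form.
R2 ← R2 + (2/3)·R1: [0, 8/3, 8/3, 4, 0, 4]
R3 ← R3 + R1: [0, 2, 2, 3, 0, 3]
R4 ← R4 + (4/3)·R1: [0, 4/3, 4/3, 2, 0, 2]
R3 ← R3 − (3/4)·R2: [0, 0, 0, 0, 0, 0]
R4 ← R4 − (1/2)·R2: [0, 0, 0, 0, 0, 0]
Echelon form has 2 nonzero rows, so rank(A) = 2.
The rank gives the maximum number of linearly independent rows: 2.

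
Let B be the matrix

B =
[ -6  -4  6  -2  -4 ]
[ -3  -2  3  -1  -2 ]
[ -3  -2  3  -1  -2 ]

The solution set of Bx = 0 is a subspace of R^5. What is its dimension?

4

Row reduce to echelon form.
R2 ← R2 − (1/2)·R1: [0, 0, 0, 0, 0]
R3 ← R3 − (1/2)·R1: [0, 0, 0, 0, 0]
1 nonzero row, so rank(B) = 1.
B has 5 columns; by rank–nullity, nullity = 5 − 1 = 4.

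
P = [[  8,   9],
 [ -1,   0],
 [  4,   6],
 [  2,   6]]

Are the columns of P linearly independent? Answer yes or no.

yes

Row reduce P to echelon form.
R2 ← R2 + (1/8)·R1: [0, 9/8]
R3 ← R3 − (1/2)·R1: [0, 3/2]
R4 ← R4 − (1/4)·R1: [0, 15/4]
R3 ← R3 − (4/3)·R2: [0, 0]
R4 ← R4 − (10/3)·R2: [0, 0]
2 pivots among 2 columns.
Every column is a pivot column, so the columns are linearly independent.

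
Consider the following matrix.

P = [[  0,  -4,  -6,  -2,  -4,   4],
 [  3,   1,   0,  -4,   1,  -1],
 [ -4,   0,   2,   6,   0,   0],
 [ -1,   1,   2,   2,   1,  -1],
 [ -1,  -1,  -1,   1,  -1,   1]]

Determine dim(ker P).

Row reduce to echelon form.
Swap R1 ↔ R2
R3 ← R3 + (4/3)·R1: [0, 4/3, 2, 2/3, 4/3, -4/3]
R4 ← R4 + (1/3)·R1: [0, 4/3, 2, 2/3, 4/3, -4/3]
R5 ← R5 + (1/3)·R1: [0, -2/3, -1, -1/3, -2/3, 2/3]
R3 ← R3 + (1/3)·R2: [0, 0, 0, 0, 0, 0]
R4 ← R4 + (1/3)·R2: [0, 0, 0, 0, 0, 0]
R5 ← R5 − (1/6)·R2: [0, 0, 0, 0, 0, 0]
2 nonzero rows, so rank(P) = 2.
P has 6 columns; by rank–nullity, nullity = 6 − 2 = 4.

4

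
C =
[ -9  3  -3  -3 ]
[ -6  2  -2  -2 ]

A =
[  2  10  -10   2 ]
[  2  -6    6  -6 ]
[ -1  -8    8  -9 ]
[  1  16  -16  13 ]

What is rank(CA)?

1

First compute CA:
[[-12, -132, 132, -48],
 [ -8, -88,  88, -32]]
Now row reduce the product.
R2 ← R2 − (2/3)·R1: [0, 0, 0, 0]
1 nonzero row, so rank(CA) = 1.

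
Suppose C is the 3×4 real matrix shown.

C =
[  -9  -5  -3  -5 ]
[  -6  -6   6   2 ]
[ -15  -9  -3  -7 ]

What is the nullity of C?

2

Row reduce to echelon form.
R2 ← R2 − (2/3)·R1: [0, -8/3, 8, 16/3]
R3 ← R3 − (5/3)·R1: [0, -2/3, 2, 4/3]
R3 ← R3 − (1/4)·R2: [0, 0, 0, 0]
2 nonzero rows, so rank(C) = 2.
C has 4 columns; by rank–nullity, nullity = 4 − 2 = 2.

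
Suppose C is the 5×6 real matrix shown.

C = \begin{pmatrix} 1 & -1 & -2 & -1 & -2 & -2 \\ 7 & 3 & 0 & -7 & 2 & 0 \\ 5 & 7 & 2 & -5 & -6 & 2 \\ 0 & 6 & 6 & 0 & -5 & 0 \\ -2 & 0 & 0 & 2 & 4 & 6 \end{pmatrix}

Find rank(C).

4

Row reduce to echelon form.
R2 ← R2 − (7)·R1: [0, 10, 14, 0, 16, 14]
R3 ← R3 − (5)·R1: [0, 12, 12, 0, 4, 12]
R5 ← R5 + (2)·R1: [0, -2, -4, 0, 0, 2]
R3 ← R3 − (6/5)·R2: [0, 0, -24/5, 0, -76/5, -24/5]
R4 ← R4 − (3/5)·R2: [0, 0, -12/5, 0, -73/5, -42/5]
R5 ← R5 + (1/5)·R2: [0, 0, -6/5, 0, 16/5, 24/5]
R4 ← R4 − (1/2)·R3: [0, 0, 0, 0, -7, -6]
R5 ← R5 − (1/4)·R3: [0, 0, 0, 0, 7, 6]
R5 ← R5 + R4: [0, 0, 0, 0, 0, 0]
Echelon form has 4 nonzero rows, so rank(C) = 4.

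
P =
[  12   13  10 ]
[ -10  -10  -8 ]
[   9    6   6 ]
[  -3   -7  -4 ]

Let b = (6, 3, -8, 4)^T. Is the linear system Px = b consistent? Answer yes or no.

Row reduce the augmented matrix [P | b].
R2 ← R2 + (5/6)·R1: [0, 5/6, 1/3, 8]
R3 ← R3 − (3/4)·R1: [0, -15/4, -3/2, -25/2]
R4 ← R4 + (1/4)·R1: [0, -15/4, -3/2, 11/2]
R3 ← R3 + (9/2)·R2: [0, 0, 0, 47/2]
R4 ← R4 + (9/2)·R2: [0, 0, 0, 83/2]
R4 ← R4 − (83/47)·R3: [0, 0, 0, 0]
The echelon form has 3 nonzero rows; the last pivot sits in the augmented column, so rank(P) = 2 but rank([P|b]) = 3.
Since the ranks differ, the system is inconsistent.

no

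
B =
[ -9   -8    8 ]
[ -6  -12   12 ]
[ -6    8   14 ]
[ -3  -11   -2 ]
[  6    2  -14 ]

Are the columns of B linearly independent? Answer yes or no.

Row reduce B to echelon form.
R2 ← R2 − (2/3)·R1: [0, -20/3, 20/3]
R3 ← R3 − (2/3)·R1: [0, 40/3, 26/3]
R4 ← R4 − (1/3)·R1: [0, -25/3, -14/3]
R5 ← R5 + (2/3)·R1: [0, -10/3, -26/3]
R3 ← R3 + (2)·R2: [0, 0, 22]
R4 ← R4 − (5/4)·R2: [0, 0, -13]
R5 ← R5 − (1/2)·R2: [0, 0, -12]
R4 ← R4 + (13/22)·R3: [0, 0, 0]
R5 ← R5 + (6/11)·R3: [0, 0, 0]
3 pivots among 3 columns.
Every column is a pivot column, so the columns are linearly independent.

yes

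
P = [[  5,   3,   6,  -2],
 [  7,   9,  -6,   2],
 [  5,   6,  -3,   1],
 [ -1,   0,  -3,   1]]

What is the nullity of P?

2

Row reduce to echelon form.
R2 ← R2 − (7/5)·R1: [0, 24/5, -72/5, 24/5]
R3 ← R3 − R1: [0, 3, -9, 3]
R4 ← R4 + (1/5)·R1: [0, 3/5, -9/5, 3/5]
R3 ← R3 − (5/8)·R2: [0, 0, 0, 0]
R4 ← R4 − (1/8)·R2: [0, 0, 0, 0]
2 nonzero rows, so rank(P) = 2.
P has 4 columns; by rank–nullity, nullity = 4 − 2 = 2.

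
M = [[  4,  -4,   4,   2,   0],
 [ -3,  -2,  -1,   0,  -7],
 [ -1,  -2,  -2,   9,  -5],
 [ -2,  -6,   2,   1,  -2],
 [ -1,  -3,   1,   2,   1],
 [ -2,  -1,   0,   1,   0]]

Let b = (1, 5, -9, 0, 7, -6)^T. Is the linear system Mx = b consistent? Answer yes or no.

no

Row reduce the augmented matrix [M | b].
R2 ← R2 + (3/4)·R1: [0, -5, 2, 3/2, -7, 23/4]
R3 ← R3 + (1/4)·R1: [0, -3, -1, 19/2, -5, -35/4]
R4 ← R4 + (1/2)·R1: [0, -8, 4, 2, -2, 1/2]
R5 ← R5 + (1/4)·R1: [0, -4, 2, 5/2, 1, 29/4]
R6 ← R6 + (1/2)·R1: [0, -3, 2, 2, 0, -11/2]
R3 ← R3 − (3/5)·R2: [0, 0, -11/5, 43/5, -4/5, -61/5]
R4 ← R4 − (8/5)·R2: [0, 0, 4/5, -2/5, 46/5, -87/10]
R5 ← R5 − (4/5)·R2: [0, 0, 2/5, 13/10, 33/5, 53/20]
R6 ← R6 − (3/5)·R2: [0, 0, 4/5, 11/10, 21/5, -179/20]
R4 ← R4 + (4/11)·R3: [0, 0, 0, 30/11, 98/11, -289/22]
R5 ← R5 + (2/11)·R3: [0, 0, 0, 63/22, 71/11, 19/44]
R6 ← R6 + (4/11)·R3: [0, 0, 0, 93/22, 43/11, -589/44]
R5 ← R5 − (21/20)·R4: [0, 0, 0, 0, -29/10, 569/40]
R6 ← R6 − (31/20)·R4: [0, 0, 0, 0, -99/10, 279/40]
R6 ← R6 − (99/29)·R5: [0, 0, 0, 0, 0, -1206/29]
The echelon form has 6 nonzero rows; the last pivot sits in the augmented column, so rank(M) = 5 but rank([M|b]) = 6.
Since the ranks differ, the system is inconsistent.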